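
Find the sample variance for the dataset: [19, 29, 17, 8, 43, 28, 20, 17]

111.6964

Step 1: Compute the mean: (19 + 29 + 17 + 8 + 43 + 28 + 20 + 17) / 8 = 22.625
Step 2: Compute squared deviations from the mean:
  (19 - 22.625)^2 = 13.1406
  (29 - 22.625)^2 = 40.6406
  (17 - 22.625)^2 = 31.6406
  (8 - 22.625)^2 = 213.8906
  (43 - 22.625)^2 = 415.1406
  (28 - 22.625)^2 = 28.8906
  (20 - 22.625)^2 = 6.8906
  (17 - 22.625)^2 = 31.6406
Step 3: Sum of squared deviations = 781.875
Step 4: Sample variance = 781.875 / 7 = 111.6964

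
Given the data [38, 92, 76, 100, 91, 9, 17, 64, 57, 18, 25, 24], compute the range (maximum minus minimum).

91

Step 1: Identify the maximum value: max = 100
Step 2: Identify the minimum value: min = 9
Step 3: Range = max - min = 100 - 9 = 91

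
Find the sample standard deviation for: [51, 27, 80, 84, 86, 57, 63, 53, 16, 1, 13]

30.0036

Step 1: Compute the mean: 48.2727
Step 2: Sum of squared deviations from the mean: 9002.1818
Step 3: Sample variance = 9002.1818 / 10 = 900.2182
Step 4: Standard deviation = sqrt(900.2182) = 30.0036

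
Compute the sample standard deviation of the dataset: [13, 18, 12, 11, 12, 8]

3.266

Step 1: Compute the mean: 12.3333
Step 2: Sum of squared deviations from the mean: 53.3333
Step 3: Sample variance = 53.3333 / 5 = 10.6667
Step 4: Standard deviation = sqrt(10.6667) = 3.266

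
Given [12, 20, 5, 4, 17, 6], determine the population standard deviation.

6.1554

Step 1: Compute the mean: 10.6667
Step 2: Sum of squared deviations from the mean: 227.3333
Step 3: Population variance = 227.3333 / 6 = 37.8889
Step 4: Standard deviation = sqrt(37.8889) = 6.1554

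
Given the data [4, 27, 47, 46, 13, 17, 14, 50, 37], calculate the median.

27

Step 1: Sort the data in ascending order: [4, 13, 14, 17, 27, 37, 46, 47, 50]
Step 2: The number of values is n = 9.
Step 3: Since n is odd, the median is the middle value at position 5: 27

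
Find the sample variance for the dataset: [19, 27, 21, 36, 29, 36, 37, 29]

47.0714

Step 1: Compute the mean: (19 + 27 + 21 + 36 + 29 + 36 + 37 + 29) / 8 = 29.25
Step 2: Compute squared deviations from the mean:
  (19 - 29.25)^2 = 105.0625
  (27 - 29.25)^2 = 5.0625
  (21 - 29.25)^2 = 68.0625
  (36 - 29.25)^2 = 45.5625
  (29 - 29.25)^2 = 0.0625
  (36 - 29.25)^2 = 45.5625
  (37 - 29.25)^2 = 60.0625
  (29 - 29.25)^2 = 0.0625
Step 3: Sum of squared deviations = 329.5
Step 4: Sample variance = 329.5 / 7 = 47.0714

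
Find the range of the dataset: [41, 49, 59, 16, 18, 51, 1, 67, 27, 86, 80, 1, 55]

85

Step 1: Identify the maximum value: max = 86
Step 2: Identify the minimum value: min = 1
Step 3: Range = max - min = 86 - 1 = 85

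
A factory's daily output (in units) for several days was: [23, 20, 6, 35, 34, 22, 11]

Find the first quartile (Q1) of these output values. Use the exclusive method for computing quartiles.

11

Step 1: Sort the data: [6, 11, 20, 22, 23, 34, 35]
Step 2: n = 7
Step 3: Using the exclusive quartile method:
  Q1 = 11
  Q2 (median) = 22
  Q3 = 34
  IQR = Q3 - Q1 = 34 - 11 = 23
Step 4: Q1 = 11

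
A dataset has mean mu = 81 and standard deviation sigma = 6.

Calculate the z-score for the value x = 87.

1

Step 1: Recall the z-score formula: z = (x - mu) / sigma
Step 2: Substitute values: z = (87 - 81) / 6
Step 3: z = 6 / 6 = 1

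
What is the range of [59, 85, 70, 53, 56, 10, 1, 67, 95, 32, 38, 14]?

94

Step 1: Identify the maximum value: max = 95
Step 2: Identify the minimum value: min = 1
Step 3: Range = max - min = 95 - 1 = 94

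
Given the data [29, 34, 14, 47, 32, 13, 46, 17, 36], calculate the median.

32

Step 1: Sort the data in ascending order: [13, 14, 17, 29, 32, 34, 36, 46, 47]
Step 2: The number of values is n = 9.
Step 3: Since n is odd, the median is the middle value at position 5: 32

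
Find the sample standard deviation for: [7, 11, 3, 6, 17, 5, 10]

4.6853

Step 1: Compute the mean: 8.4286
Step 2: Sum of squared deviations from the mean: 131.7143
Step 3: Sample variance = 131.7143 / 6 = 21.9524
Step 4: Standard deviation = sqrt(21.9524) = 4.6853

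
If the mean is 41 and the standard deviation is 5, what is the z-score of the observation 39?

-0.4

Step 1: Recall the z-score formula: z = (x - mu) / sigma
Step 2: Substitute values: z = (39 - 41) / 5
Step 3: z = -2 / 5 = -0.4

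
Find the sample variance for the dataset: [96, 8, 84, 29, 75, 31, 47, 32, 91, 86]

1016.5444

Step 1: Compute the mean: (96 + 8 + 84 + 29 + 75 + 31 + 47 + 32 + 91 + 86) / 10 = 57.9
Step 2: Compute squared deviations from the mean:
  (96 - 57.9)^2 = 1451.61
  (8 - 57.9)^2 = 2490.01
  (84 - 57.9)^2 = 681.21
  (29 - 57.9)^2 = 835.21
  (75 - 57.9)^2 = 292.41
  (31 - 57.9)^2 = 723.61
  (47 - 57.9)^2 = 118.81
  (32 - 57.9)^2 = 670.81
  (91 - 57.9)^2 = 1095.61
  (86 - 57.9)^2 = 789.61
Step 3: Sum of squared deviations = 9148.9
Step 4: Sample variance = 9148.9 / 9 = 1016.5444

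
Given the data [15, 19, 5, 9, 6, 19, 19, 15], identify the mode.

19

Step 1: Count the frequency of each value:
  5: appears 1 time(s)
  6: appears 1 time(s)
  9: appears 1 time(s)
  15: appears 2 time(s)
  19: appears 3 time(s)
Step 2: The value 19 appears most frequently (3 times).
Step 3: Mode = 19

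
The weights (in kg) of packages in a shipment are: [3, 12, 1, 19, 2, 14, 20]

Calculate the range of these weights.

19

Step 1: Identify the maximum value: max = 20
Step 2: Identify the minimum value: min = 1
Step 3: Range = max - min = 20 - 1 = 19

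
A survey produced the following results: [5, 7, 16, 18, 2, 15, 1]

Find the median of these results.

7

Step 1: Sort the data in ascending order: [1, 2, 5, 7, 15, 16, 18]
Step 2: The number of values is n = 7.
Step 3: Since n is odd, the median is the middle value at position 4: 7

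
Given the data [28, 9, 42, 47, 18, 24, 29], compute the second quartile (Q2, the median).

28

Step 1: Sort the data: [9, 18, 24, 28, 29, 42, 47]
Step 2: n = 7
Step 3: Q2 is the median. Since n is odd, it is the middle value at position 4: 28
Step 4: Q2 = 28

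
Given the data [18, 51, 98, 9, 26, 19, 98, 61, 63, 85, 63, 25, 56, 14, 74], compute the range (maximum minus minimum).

89

Step 1: Identify the maximum value: max = 98
Step 2: Identify the minimum value: min = 9
Step 3: Range = max - min = 98 - 9 = 89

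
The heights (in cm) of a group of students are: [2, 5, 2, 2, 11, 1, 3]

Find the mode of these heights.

2

Step 1: Count the frequency of each value:
  1: appears 1 time(s)
  2: appears 3 time(s)
  3: appears 1 time(s)
  5: appears 1 time(s)
  11: appears 1 time(s)
Step 2: The value 2 appears most frequently (3 times).
Step 3: Mode = 2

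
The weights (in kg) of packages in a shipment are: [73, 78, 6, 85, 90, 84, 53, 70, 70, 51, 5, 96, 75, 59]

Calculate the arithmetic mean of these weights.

63.9286

Step 1: Sum all values: 73 + 78 + 6 + 85 + 90 + 84 + 53 + 70 + 70 + 51 + 5 + 96 + 75 + 59 = 895
Step 2: Count the number of values: n = 14
Step 3: Mean = sum / n = 895 / 14 = 63.9286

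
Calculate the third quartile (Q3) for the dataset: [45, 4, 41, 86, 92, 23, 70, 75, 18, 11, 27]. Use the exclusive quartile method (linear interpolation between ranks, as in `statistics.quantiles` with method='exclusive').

75

Step 1: Sort the data: [4, 11, 18, 23, 27, 41, 45, 70, 75, 86, 92]
Step 2: n = 11
Step 3: Using the exclusive quartile method:
  Q1 = 18
  Q2 (median) = 41
  Q3 = 75
  IQR = Q3 - Q1 = 75 - 18 = 57
Step 4: Q3 = 75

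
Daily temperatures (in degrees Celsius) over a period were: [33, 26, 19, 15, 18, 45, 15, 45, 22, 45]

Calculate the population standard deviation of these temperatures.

12.042

Step 1: Compute the mean: 28.3
Step 2: Sum of squared deviations from the mean: 1450.1
Step 3: Population variance = 1450.1 / 10 = 145.01
Step 4: Standard deviation = sqrt(145.01) = 12.042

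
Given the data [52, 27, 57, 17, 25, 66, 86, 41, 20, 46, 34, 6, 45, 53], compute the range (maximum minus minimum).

80

Step 1: Identify the maximum value: max = 86
Step 2: Identify the minimum value: min = 6
Step 3: Range = max - min = 86 - 6 = 80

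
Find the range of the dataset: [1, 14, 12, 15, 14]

14

Step 1: Identify the maximum value: max = 15
Step 2: Identify the minimum value: min = 1
Step 3: Range = max - min = 15 - 1 = 14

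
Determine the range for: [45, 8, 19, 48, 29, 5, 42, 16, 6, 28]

43

Step 1: Identify the maximum value: max = 48
Step 2: Identify the minimum value: min = 5
Step 3: Range = max - min = 48 - 5 = 43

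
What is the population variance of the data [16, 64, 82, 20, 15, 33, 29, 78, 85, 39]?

720.89

Step 1: Compute the mean: (16 + 64 + 82 + 20 + 15 + 33 + 29 + 78 + 85 + 39) / 10 = 46.1
Step 2: Compute squared deviations from the mean:
  (16 - 46.1)^2 = 906.01
  (64 - 46.1)^2 = 320.41
  (82 - 46.1)^2 = 1288.81
  (20 - 46.1)^2 = 681.21
  (15 - 46.1)^2 = 967.21
  (33 - 46.1)^2 = 171.61
  (29 - 46.1)^2 = 292.41
  (78 - 46.1)^2 = 1017.61
  (85 - 46.1)^2 = 1513.21
  (39 - 46.1)^2 = 50.41
Step 3: Sum of squared deviations = 7208.9
Step 4: Population variance = 7208.9 / 10 = 720.89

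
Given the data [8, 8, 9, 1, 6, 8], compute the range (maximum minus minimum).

8

Step 1: Identify the maximum value: max = 9
Step 2: Identify the minimum value: min = 1
Step 3: Range = max - min = 9 - 1 = 8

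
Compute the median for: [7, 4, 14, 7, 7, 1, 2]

7

Step 1: Sort the data in ascending order: [1, 2, 4, 7, 7, 7, 14]
Step 2: The number of values is n = 7.
Step 3: Since n is odd, the median is the middle value at position 4: 7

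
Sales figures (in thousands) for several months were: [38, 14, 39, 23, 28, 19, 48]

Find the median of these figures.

28

Step 1: Sort the data in ascending order: [14, 19, 23, 28, 38, 39, 48]
Step 2: The number of values is n = 7.
Step 3: Since n is odd, the median is the middle value at position 4: 28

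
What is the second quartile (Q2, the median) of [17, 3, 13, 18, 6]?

13

Step 1: Sort the data: [3, 6, 13, 17, 18]
Step 2: n = 5
Step 3: Q2 is the median. Since n is odd, it is the middle value at position 3: 13
Step 4: Q2 = 13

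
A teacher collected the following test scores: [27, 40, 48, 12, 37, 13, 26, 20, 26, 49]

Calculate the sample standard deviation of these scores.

13.2816

Step 1: Compute the mean: 29.8
Step 2: Sum of squared deviations from the mean: 1587.6
Step 3: Sample variance = 1587.6 / 9 = 176.4
Step 4: Standard deviation = sqrt(176.4) = 13.2816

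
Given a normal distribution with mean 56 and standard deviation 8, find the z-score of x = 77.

2.625

Step 1: Recall the z-score formula: z = (x - mu) / sigma
Step 2: Substitute values: z = (77 - 56) / 8
Step 3: z = 21 / 8 = 2.625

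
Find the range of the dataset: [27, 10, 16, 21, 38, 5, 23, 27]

33

Step 1: Identify the maximum value: max = 38
Step 2: Identify the minimum value: min = 5
Step 3: Range = max - min = 38 - 5 = 33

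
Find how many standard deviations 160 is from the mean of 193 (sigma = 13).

-2.5385

Step 1: Recall the z-score formula: z = (x - mu) / sigma
Step 2: Substitute values: z = (160 - 193) / 13
Step 3: z = -33 / 13 = -2.5385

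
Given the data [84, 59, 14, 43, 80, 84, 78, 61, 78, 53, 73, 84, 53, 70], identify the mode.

84

Step 1: Count the frequency of each value:
  14: appears 1 time(s)
  43: appears 1 time(s)
  53: appears 2 time(s)
  59: appears 1 time(s)
  61: appears 1 time(s)
  70: appears 1 time(s)
  73: appears 1 time(s)
  78: appears 2 time(s)
  80: appears 1 time(s)
  84: appears 3 time(s)
Step 2: The value 84 appears most frequently (3 times).
Step 3: Mode = 84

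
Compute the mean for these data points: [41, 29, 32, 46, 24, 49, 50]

38.7143

Step 1: Sum all values: 41 + 29 + 32 + 46 + 24 + 49 + 50 = 271
Step 2: Count the number of values: n = 7
Step 3: Mean = sum / n = 271 / 7 = 38.7143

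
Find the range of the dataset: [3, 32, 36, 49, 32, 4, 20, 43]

46

Step 1: Identify the maximum value: max = 49
Step 2: Identify the minimum value: min = 3
Step 3: Range = max - min = 49 - 3 = 46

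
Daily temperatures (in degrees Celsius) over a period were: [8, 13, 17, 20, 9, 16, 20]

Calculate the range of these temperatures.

12

Step 1: Identify the maximum value: max = 20
Step 2: Identify the minimum value: min = 8
Step 3: Range = max - min = 20 - 8 = 12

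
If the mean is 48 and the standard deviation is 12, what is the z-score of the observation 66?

1.5

Step 1: Recall the z-score formula: z = (x - mu) / sigma
Step 2: Substitute values: z = (66 - 48) / 12
Step 3: z = 18 / 12 = 1.5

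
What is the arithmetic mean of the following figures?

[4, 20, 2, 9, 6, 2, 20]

9

Step 1: Sum all values: 4 + 20 + 2 + 9 + 6 + 2 + 20 = 63
Step 2: Count the number of values: n = 7
Step 3: Mean = sum / n = 63 / 7 = 9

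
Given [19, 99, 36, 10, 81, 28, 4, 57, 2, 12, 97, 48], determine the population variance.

1147.9097

Step 1: Compute the mean: (19 + 99 + 36 + 10 + 81 + 28 + 4 + 57 + 2 + 12 + 97 + 48) / 12 = 41.0833
Step 2: Compute squared deviations from the mean:
  (19 - 41.0833)^2 = 487.6736
  (99 - 41.0833)^2 = 3354.3403
  (36 - 41.0833)^2 = 25.8403
  (10 - 41.0833)^2 = 966.1736
  (81 - 41.0833)^2 = 1593.3403
  (28 - 41.0833)^2 = 171.1736
  (4 - 41.0833)^2 = 1375.1736
  (57 - 41.0833)^2 = 253.3403
  (2 - 41.0833)^2 = 1527.5069
  (12 - 41.0833)^2 = 845.8403
  (97 - 41.0833)^2 = 3126.6736
  (48 - 41.0833)^2 = 47.8403
Step 3: Sum of squared deviations = 13774.9167
Step 4: Population variance = 13774.9167 / 12 = 1147.9097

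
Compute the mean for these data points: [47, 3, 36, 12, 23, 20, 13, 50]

25.5

Step 1: Sum all values: 47 + 3 + 36 + 12 + 23 + 20 + 13 + 50 = 204
Step 2: Count the number of values: n = 8
Step 3: Mean = sum / n = 204 / 8 = 25.5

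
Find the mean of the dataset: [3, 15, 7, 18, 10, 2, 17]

10.2857

Step 1: Sum all values: 3 + 15 + 7 + 18 + 10 + 2 + 17 = 72
Step 2: Count the number of values: n = 7
Step 3: Mean = sum / n = 72 / 7 = 10.2857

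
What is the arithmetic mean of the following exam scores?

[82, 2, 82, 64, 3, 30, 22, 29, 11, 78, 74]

43.3636

Step 1: Sum all values: 82 + 2 + 82 + 64 + 3 + 30 + 22 + 29 + 11 + 78 + 74 = 477
Step 2: Count the number of values: n = 11
Step 3: Mean = sum / n = 477 / 11 = 43.3636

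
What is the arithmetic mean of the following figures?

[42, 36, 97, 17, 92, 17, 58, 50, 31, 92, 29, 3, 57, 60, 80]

50.7333

Step 1: Sum all values: 42 + 36 + 97 + 17 + 92 + 17 + 58 + 50 + 31 + 92 + 29 + 3 + 57 + 60 + 80 = 761
Step 2: Count the number of values: n = 15
Step 3: Mean = sum / n = 761 / 15 = 50.7333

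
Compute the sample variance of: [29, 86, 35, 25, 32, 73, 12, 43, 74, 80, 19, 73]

715.3561

Step 1: Compute the mean: (29 + 86 + 35 + 25 + 32 + 73 + 12 + 43 + 74 + 80 + 19 + 73) / 12 = 48.4167
Step 2: Compute squared deviations from the mean:
  (29 - 48.4167)^2 = 377.0069
  (86 - 48.4167)^2 = 1412.5069
  (35 - 48.4167)^2 = 180.0069
  (25 - 48.4167)^2 = 548.3403
  (32 - 48.4167)^2 = 269.5069
  (73 - 48.4167)^2 = 604.3403
  (12 - 48.4167)^2 = 1326.1736
  (43 - 48.4167)^2 = 29.3403
  (74 - 48.4167)^2 = 654.5069
  (80 - 48.4167)^2 = 997.5069
  (19 - 48.4167)^2 = 865.3403
  (73 - 48.4167)^2 = 604.3403
Step 3: Sum of squared deviations = 7868.9167
Step 4: Sample variance = 7868.9167 / 11 = 715.3561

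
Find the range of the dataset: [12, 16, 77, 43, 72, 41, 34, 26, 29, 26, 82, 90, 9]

81

Step 1: Identify the maximum value: max = 90
Step 2: Identify the minimum value: min = 9
Step 3: Range = max - min = 90 - 9 = 81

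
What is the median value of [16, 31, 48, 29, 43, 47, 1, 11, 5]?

29

Step 1: Sort the data in ascending order: [1, 5, 11, 16, 29, 31, 43, 47, 48]
Step 2: The number of values is n = 9.
Step 3: Since n is odd, the median is the middle value at position 5: 29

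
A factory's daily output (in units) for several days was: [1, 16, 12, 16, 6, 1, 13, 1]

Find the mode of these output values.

1

Step 1: Count the frequency of each value:
  1: appears 3 time(s)
  6: appears 1 time(s)
  12: appears 1 time(s)
  13: appears 1 time(s)
  16: appears 2 time(s)
Step 2: The value 1 appears most frequently (3 times).
Step 3: Mode = 1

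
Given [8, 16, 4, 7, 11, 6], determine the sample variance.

18.2667

Step 1: Compute the mean: (8 + 16 + 4 + 7 + 11 + 6) / 6 = 8.6667
Step 2: Compute squared deviations from the mean:
  (8 - 8.6667)^2 = 0.4444
  (16 - 8.6667)^2 = 53.7778
  (4 - 8.6667)^2 = 21.7778
  (7 - 8.6667)^2 = 2.7778
  (11 - 8.6667)^2 = 5.4444
  (6 - 8.6667)^2 = 7.1111
Step 3: Sum of squared deviations = 91.3333
Step 4: Sample variance = 91.3333 / 5 = 18.2667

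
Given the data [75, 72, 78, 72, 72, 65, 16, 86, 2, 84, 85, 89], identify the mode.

72

Step 1: Count the frequency of each value:
  2: appears 1 time(s)
  16: appears 1 time(s)
  65: appears 1 time(s)
  72: appears 3 time(s)
  75: appears 1 time(s)
  78: appears 1 time(s)
  84: appears 1 time(s)
  85: appears 1 time(s)
  86: appears 1 time(s)
  89: appears 1 time(s)
Step 2: The value 72 appears most frequently (3 times).
Step 3: Mode = 72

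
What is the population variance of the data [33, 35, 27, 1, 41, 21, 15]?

159.3469

Step 1: Compute the mean: (33 + 35 + 27 + 1 + 41 + 21 + 15) / 7 = 24.7143
Step 2: Compute squared deviations from the mean:
  (33 - 24.7143)^2 = 68.6531
  (35 - 24.7143)^2 = 105.7959
  (27 - 24.7143)^2 = 5.2245
  (1 - 24.7143)^2 = 562.3673
  (41 - 24.7143)^2 = 265.2245
  (21 - 24.7143)^2 = 13.7959
  (15 - 24.7143)^2 = 94.3673
Step 3: Sum of squared deviations = 1115.4286
Step 4: Population variance = 1115.4286 / 7 = 159.3469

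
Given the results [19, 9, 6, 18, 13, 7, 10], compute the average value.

11.7143

Step 1: Sum all values: 19 + 9 + 6 + 18 + 13 + 7 + 10 = 82
Step 2: Count the number of values: n = 7
Step 3: Mean = sum / n = 82 / 7 = 11.7143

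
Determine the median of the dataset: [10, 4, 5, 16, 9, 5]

7

Step 1: Sort the data in ascending order: [4, 5, 5, 9, 10, 16]
Step 2: The number of values is n = 6.
Step 3: Since n is even, the median is the average of positions 3 and 4:
  Median = (5 + 9) / 2 = 7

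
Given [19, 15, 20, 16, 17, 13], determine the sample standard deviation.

2.582

Step 1: Compute the mean: 16.6667
Step 2: Sum of squared deviations from the mean: 33.3333
Step 3: Sample variance = 33.3333 / 5 = 6.6667
Step 4: Standard deviation = sqrt(6.6667) = 2.582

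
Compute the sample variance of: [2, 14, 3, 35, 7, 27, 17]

154.3333

Step 1: Compute the mean: (2 + 14 + 3 + 35 + 7 + 27 + 17) / 7 = 15
Step 2: Compute squared deviations from the mean:
  (2 - 15)^2 = 169
  (14 - 15)^2 = 1
  (3 - 15)^2 = 144
  (35 - 15)^2 = 400
  (7 - 15)^2 = 64
  (27 - 15)^2 = 144
  (17 - 15)^2 = 4
Step 3: Sum of squared deviations = 926
Step 4: Sample variance = 926 / 6 = 154.3333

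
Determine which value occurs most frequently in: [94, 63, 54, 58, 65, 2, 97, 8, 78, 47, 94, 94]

94

Step 1: Count the frequency of each value:
  2: appears 1 time(s)
  8: appears 1 time(s)
  47: appears 1 time(s)
  54: appears 1 time(s)
  58: appears 1 time(s)
  63: appears 1 time(s)
  65: appears 1 time(s)
  78: appears 1 time(s)
  94: appears 3 time(s)
  97: appears 1 time(s)
Step 2: The value 94 appears most frequently (3 times).
Step 3: Mode = 94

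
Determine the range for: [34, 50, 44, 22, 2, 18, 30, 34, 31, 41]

48

Step 1: Identify the maximum value: max = 50
Step 2: Identify the minimum value: min = 2
Step 3: Range = max - min = 50 - 2 = 48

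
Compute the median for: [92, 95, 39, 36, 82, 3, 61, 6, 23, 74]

50

Step 1: Sort the data in ascending order: [3, 6, 23, 36, 39, 61, 74, 82, 92, 95]
Step 2: The number of values is n = 10.
Step 3: Since n is even, the median is the average of positions 5 and 6:
  Median = (39 + 61) / 2 = 50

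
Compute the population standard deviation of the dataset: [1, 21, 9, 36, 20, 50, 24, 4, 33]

15.0702

Step 1: Compute the mean: 22
Step 2: Sum of squared deviations from the mean: 2044
Step 3: Population variance = 2044 / 9 = 227.1111
Step 4: Standard deviation = sqrt(227.1111) = 15.0702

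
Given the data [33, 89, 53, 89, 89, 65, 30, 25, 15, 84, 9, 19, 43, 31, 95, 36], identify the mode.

89

Step 1: Count the frequency of each value:
  9: appears 1 time(s)
  15: appears 1 time(s)
  19: appears 1 time(s)
  25: appears 1 time(s)
  30: appears 1 time(s)
  31: appears 1 time(s)
  33: appears 1 time(s)
  36: appears 1 time(s)
  43: appears 1 time(s)
  53: appears 1 time(s)
  65: appears 1 time(s)
  84: appears 1 time(s)
  89: appears 3 time(s)
  95: appears 1 time(s)
Step 2: The value 89 appears most frequently (3 times).
Step 3: Mode = 89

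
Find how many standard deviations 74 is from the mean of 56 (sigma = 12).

1.5

Step 1: Recall the z-score formula: z = (x - mu) / sigma
Step 2: Substitute values: z = (74 - 56) / 12
Step 3: z = 18 / 12 = 1.5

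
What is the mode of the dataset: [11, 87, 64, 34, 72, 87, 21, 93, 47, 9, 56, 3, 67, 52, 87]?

87

Step 1: Count the frequency of each value:
  3: appears 1 time(s)
  9: appears 1 time(s)
  11: appears 1 time(s)
  21: appears 1 time(s)
  34: appears 1 time(s)
  47: appears 1 time(s)
  52: appears 1 time(s)
  56: appears 1 time(s)
  64: appears 1 time(s)
  67: appears 1 time(s)
  72: appears 1 time(s)
  87: appears 3 time(s)
  93: appears 1 time(s)
Step 2: The value 87 appears most frequently (3 times).
Step 3: Mode = 87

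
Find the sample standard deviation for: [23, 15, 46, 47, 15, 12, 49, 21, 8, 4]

17.0294

Step 1: Compute the mean: 24
Step 2: Sum of squared deviations from the mean: 2610
Step 3: Sample variance = 2610 / 9 = 290
Step 4: Standard deviation = sqrt(290) = 17.0294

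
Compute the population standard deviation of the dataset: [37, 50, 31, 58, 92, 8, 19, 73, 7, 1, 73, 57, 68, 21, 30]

27.035

Step 1: Compute the mean: 41.6667
Step 2: Sum of squared deviations from the mean: 10963.3333
Step 3: Population variance = 10963.3333 / 15 = 730.8889
Step 4: Standard deviation = sqrt(730.8889) = 27.035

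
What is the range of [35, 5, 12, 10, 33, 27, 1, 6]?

34

Step 1: Identify the maximum value: max = 35
Step 2: Identify the minimum value: min = 1
Step 3: Range = max - min = 35 - 1 = 34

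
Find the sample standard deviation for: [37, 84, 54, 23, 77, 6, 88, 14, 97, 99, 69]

34.019

Step 1: Compute the mean: 58.9091
Step 2: Sum of squared deviations from the mean: 11572.9091
Step 3: Sample variance = 11572.9091 / 10 = 1157.2909
Step 4: Standard deviation = sqrt(1157.2909) = 34.019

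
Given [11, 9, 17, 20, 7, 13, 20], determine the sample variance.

27.4762

Step 1: Compute the mean: (11 + 9 + 17 + 20 + 7 + 13 + 20) / 7 = 13.8571
Step 2: Compute squared deviations from the mean:
  (11 - 13.8571)^2 = 8.1633
  (9 - 13.8571)^2 = 23.5918
  (17 - 13.8571)^2 = 9.8776
  (20 - 13.8571)^2 = 37.7347
  (7 - 13.8571)^2 = 47.0204
  (13 - 13.8571)^2 = 0.7347
  (20 - 13.8571)^2 = 37.7347
Step 3: Sum of squared deviations = 164.8571
Step 4: Sample variance = 164.8571 / 6 = 27.4762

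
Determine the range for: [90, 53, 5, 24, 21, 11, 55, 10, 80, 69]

85

Step 1: Identify the maximum value: max = 90
Step 2: Identify the minimum value: min = 5
Step 3: Range = max - min = 90 - 5 = 85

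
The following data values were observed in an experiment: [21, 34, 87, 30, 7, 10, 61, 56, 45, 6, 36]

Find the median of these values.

34

Step 1: Sort the data in ascending order: [6, 7, 10, 21, 30, 34, 36, 45, 56, 61, 87]
Step 2: The number of values is n = 11.
Step 3: Since n is odd, the median is the middle value at position 6: 34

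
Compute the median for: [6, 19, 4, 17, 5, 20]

11.5

Step 1: Sort the data in ascending order: [4, 5, 6, 17, 19, 20]
Step 2: The number of values is n = 6.
Step 3: Since n is even, the median is the average of positions 3 and 4:
  Median = (6 + 17) / 2 = 11.5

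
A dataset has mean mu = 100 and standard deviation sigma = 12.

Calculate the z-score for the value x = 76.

-2

Step 1: Recall the z-score formula: z = (x - mu) / sigma
Step 2: Substitute values: z = (76 - 100) / 12
Step 3: z = -24 / 12 = -2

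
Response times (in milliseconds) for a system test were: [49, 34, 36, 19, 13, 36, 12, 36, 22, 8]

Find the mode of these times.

36

Step 1: Count the frequency of each value:
  8: appears 1 time(s)
  12: appears 1 time(s)
  13: appears 1 time(s)
  19: appears 1 time(s)
  22: appears 1 time(s)
  34: appears 1 time(s)
  36: appears 3 time(s)
  49: appears 1 time(s)
Step 2: The value 36 appears most frequently (3 times).
Step 3: Mode = 36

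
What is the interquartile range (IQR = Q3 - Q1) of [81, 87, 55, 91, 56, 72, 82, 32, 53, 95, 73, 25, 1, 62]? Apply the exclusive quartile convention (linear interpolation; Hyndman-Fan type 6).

35.5

Step 1: Sort the data: [1, 25, 32, 53, 55, 56, 62, 72, 73, 81, 82, 87, 91, 95]
Step 2: n = 14
Step 3: Using the exclusive quartile method:
  Q1 = 47.75
  Q2 (median) = 67
  Q3 = 83.25
  IQR = Q3 - Q1 = 83.25 - 47.75 = 35.5
Step 4: IQR = 35.5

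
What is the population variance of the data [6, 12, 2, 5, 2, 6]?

11.25

Step 1: Compute the mean: (6 + 12 + 2 + 5 + 2 + 6) / 6 = 5.5
Step 2: Compute squared deviations from the mean:
  (6 - 5.5)^2 = 0.25
  (12 - 5.5)^2 = 42.25
  (2 - 5.5)^2 = 12.25
  (5 - 5.5)^2 = 0.25
  (2 - 5.5)^2 = 12.25
  (6 - 5.5)^2 = 0.25
Step 3: Sum of squared deviations = 67.5
Step 4: Population variance = 67.5 / 6 = 11.25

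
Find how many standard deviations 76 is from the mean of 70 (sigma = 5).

1.2

Step 1: Recall the z-score formula: z = (x - mu) / sigma
Step 2: Substitute values: z = (76 - 70) / 5
Step 3: z = 6 / 5 = 1.2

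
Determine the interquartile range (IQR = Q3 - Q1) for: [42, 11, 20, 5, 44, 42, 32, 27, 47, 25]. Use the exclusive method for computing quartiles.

24.75

Step 1: Sort the data: [5, 11, 20, 25, 27, 32, 42, 42, 44, 47]
Step 2: n = 10
Step 3: Using the exclusive quartile method:
  Q1 = 17.75
  Q2 (median) = 29.5
  Q3 = 42.5
  IQR = Q3 - Q1 = 42.5 - 17.75 = 24.75
Step 4: IQR = 24.75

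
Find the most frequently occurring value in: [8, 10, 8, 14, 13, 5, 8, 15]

8

Step 1: Count the frequency of each value:
  5: appears 1 time(s)
  8: appears 3 time(s)
  10: appears 1 time(s)
  13: appears 1 time(s)
  14: appears 1 time(s)
  15: appears 1 time(s)
Step 2: The value 8 appears most frequently (3 times).
Step 3: Mode = 8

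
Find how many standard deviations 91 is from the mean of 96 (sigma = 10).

-0.5

Step 1: Recall the z-score formula: z = (x - mu) / sigma
Step 2: Substitute values: z = (91 - 96) / 10
Step 3: z = -5 / 10 = -0.5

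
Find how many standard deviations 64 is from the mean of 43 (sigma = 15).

1.4

Step 1: Recall the z-score formula: z = (x - mu) / sigma
Step 2: Substitute values: z = (64 - 43) / 15
Step 3: z = 21 / 15 = 1.4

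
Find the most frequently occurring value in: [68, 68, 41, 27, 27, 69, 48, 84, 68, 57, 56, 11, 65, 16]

68

Step 1: Count the frequency of each value:
  11: appears 1 time(s)
  16: appears 1 time(s)
  27: appears 2 time(s)
  41: appears 1 time(s)
  48: appears 1 time(s)
  56: appears 1 time(s)
  57: appears 1 time(s)
  65: appears 1 time(s)
  68: appears 3 time(s)
  69: appears 1 time(s)
  84: appears 1 time(s)
Step 2: The value 68 appears most frequently (3 times).
Step 3: Mode = 68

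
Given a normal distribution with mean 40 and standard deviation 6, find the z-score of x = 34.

-1

Step 1: Recall the z-score formula: z = (x - mu) / sigma
Step 2: Substitute values: z = (34 - 40) / 6
Step 3: z = -6 / 6 = -1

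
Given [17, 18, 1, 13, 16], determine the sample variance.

48.5

Step 1: Compute the mean: (17 + 18 + 1 + 13 + 16) / 5 = 13
Step 2: Compute squared deviations from the mean:
  (17 - 13)^2 = 16
  (18 - 13)^2 = 25
  (1 - 13)^2 = 144
  (13 - 13)^2 = 0
  (16 - 13)^2 = 9
Step 3: Sum of squared deviations = 194
Step 4: Sample variance = 194 / 4 = 48.5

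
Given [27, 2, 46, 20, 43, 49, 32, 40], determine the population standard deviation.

14.7389

Step 1: Compute the mean: 32.375
Step 2: Sum of squared deviations from the mean: 1737.875
Step 3: Population variance = 1737.875 / 8 = 217.2344
Step 4: Standard deviation = sqrt(217.2344) = 14.7389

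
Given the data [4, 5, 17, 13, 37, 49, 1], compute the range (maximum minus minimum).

48

Step 1: Identify the maximum value: max = 49
Step 2: Identify the minimum value: min = 1
Step 3: Range = max - min = 49 - 1 = 48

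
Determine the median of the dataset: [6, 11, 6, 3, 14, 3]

6

Step 1: Sort the data in ascending order: [3, 3, 6, 6, 11, 14]
Step 2: The number of values is n = 6.
Step 3: Since n is even, the median is the average of positions 3 and 4:
  Median = (6 + 6) / 2 = 6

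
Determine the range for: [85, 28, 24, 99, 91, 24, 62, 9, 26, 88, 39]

90

Step 1: Identify the maximum value: max = 99
Step 2: Identify the minimum value: min = 9
Step 3: Range = max - min = 99 - 9 = 90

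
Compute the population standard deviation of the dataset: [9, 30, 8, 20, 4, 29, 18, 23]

9.1506

Step 1: Compute the mean: 17.625
Step 2: Sum of squared deviations from the mean: 669.875
Step 3: Population variance = 669.875 / 8 = 83.7344
Step 4: Standard deviation = sqrt(83.7344) = 9.1506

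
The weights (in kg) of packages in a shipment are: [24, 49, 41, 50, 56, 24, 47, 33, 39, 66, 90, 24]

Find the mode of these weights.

24

Step 1: Count the frequency of each value:
  24: appears 3 time(s)
  33: appears 1 time(s)
  39: appears 1 time(s)
  41: appears 1 time(s)
  47: appears 1 time(s)
  49: appears 1 time(s)
  50: appears 1 time(s)
  56: appears 1 time(s)
  66: appears 1 time(s)
  90: appears 1 time(s)
Step 2: The value 24 appears most frequently (3 times).
Step 3: Mode = 24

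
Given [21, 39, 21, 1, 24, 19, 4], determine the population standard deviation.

11.8304

Step 1: Compute the mean: 18.4286
Step 2: Sum of squared deviations from the mean: 979.7143
Step 3: Population variance = 979.7143 / 7 = 139.9592
Step 4: Standard deviation = sqrt(139.9592) = 11.8304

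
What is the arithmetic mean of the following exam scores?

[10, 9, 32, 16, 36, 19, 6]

18.2857

Step 1: Sum all values: 10 + 9 + 32 + 16 + 36 + 19 + 6 = 128
Step 2: Count the number of values: n = 7
Step 3: Mean = sum / n = 128 / 7 = 18.2857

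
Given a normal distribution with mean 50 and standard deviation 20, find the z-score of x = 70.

1

Step 1: Recall the z-score formula: z = (x - mu) / sigma
Step 2: Substitute values: z = (70 - 50) / 20
Step 3: z = 20 / 20 = 1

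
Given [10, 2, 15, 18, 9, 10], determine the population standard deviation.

5.0222

Step 1: Compute the mean: 10.6667
Step 2: Sum of squared deviations from the mean: 151.3333
Step 3: Population variance = 151.3333 / 6 = 25.2222
Step 4: Standard deviation = sqrt(25.2222) = 5.0222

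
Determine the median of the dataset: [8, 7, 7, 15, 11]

8

Step 1: Sort the data in ascending order: [7, 7, 8, 11, 15]
Step 2: The number of values is n = 5.
Step 3: Since n is odd, the median is the middle value at position 3: 8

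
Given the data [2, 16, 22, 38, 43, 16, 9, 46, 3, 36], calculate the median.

19

Step 1: Sort the data in ascending order: [2, 3, 9, 16, 16, 22, 36, 38, 43, 46]
Step 2: The number of values is n = 10.
Step 3: Since n is even, the median is the average of positions 5 and 6:
  Median = (16 + 22) / 2 = 19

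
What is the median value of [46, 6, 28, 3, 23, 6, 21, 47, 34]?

23

Step 1: Sort the data in ascending order: [3, 6, 6, 21, 23, 28, 34, 46, 47]
Step 2: The number of values is n = 9.
Step 3: Since n is odd, the median is the middle value at position 5: 23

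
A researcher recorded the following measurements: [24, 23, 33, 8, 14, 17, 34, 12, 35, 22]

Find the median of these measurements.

22.5

Step 1: Sort the data in ascending order: [8, 12, 14, 17, 22, 23, 24, 33, 34, 35]
Step 2: The number of values is n = 10.
Step 3: Since n is even, the median is the average of positions 5 and 6:
  Median = (22 + 23) / 2 = 22.5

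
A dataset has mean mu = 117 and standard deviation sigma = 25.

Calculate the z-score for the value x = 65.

-2.08

Step 1: Recall the z-score formula: z = (x - mu) / sigma
Step 2: Substitute values: z = (65 - 117) / 25
Step 3: z = -52 / 25 = -2.08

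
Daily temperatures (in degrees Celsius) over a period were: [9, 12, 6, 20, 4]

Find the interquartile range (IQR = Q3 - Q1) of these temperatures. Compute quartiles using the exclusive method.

11

Step 1: Sort the data: [4, 6, 9, 12, 20]
Step 2: n = 5
Step 3: Using the exclusive quartile method:
  Q1 = 5
  Q2 (median) = 9
  Q3 = 16
  IQR = Q3 - Q1 = 16 - 5 = 11
Step 4: IQR = 11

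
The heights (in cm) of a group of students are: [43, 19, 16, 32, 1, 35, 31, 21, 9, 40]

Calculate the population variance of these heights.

169.81

Step 1: Compute the mean: (43 + 19 + 16 + 32 + 1 + 35 + 31 + 21 + 9 + 40) / 10 = 24.7
Step 2: Compute squared deviations from the mean:
  (43 - 24.7)^2 = 334.89
  (19 - 24.7)^2 = 32.49
  (16 - 24.7)^2 = 75.69
  (32 - 24.7)^2 = 53.29
  (1 - 24.7)^2 = 561.69
  (35 - 24.7)^2 = 106.09
  (31 - 24.7)^2 = 39.69
  (21 - 24.7)^2 = 13.69
  (9 - 24.7)^2 = 246.49
  (40 - 24.7)^2 = 234.09
Step 3: Sum of squared deviations = 1698.1
Step 4: Population variance = 1698.1 / 10 = 169.81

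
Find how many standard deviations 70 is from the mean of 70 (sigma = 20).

0

Step 1: Recall the z-score formula: z = (x - mu) / sigma
Step 2: Substitute values: z = (70 - 70) / 20
Step 3: z = 0 / 20 = 0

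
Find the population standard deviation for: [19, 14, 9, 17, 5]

5.1536

Step 1: Compute the mean: 12.8
Step 2: Sum of squared deviations from the mean: 132.8
Step 3: Population variance = 132.8 / 5 = 26.56
Step 4: Standard deviation = sqrt(26.56) = 5.1536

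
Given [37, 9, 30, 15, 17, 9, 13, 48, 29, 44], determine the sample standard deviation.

14.5101

Step 1: Compute the mean: 25.1
Step 2: Sum of squared deviations from the mean: 1894.9
Step 3: Sample variance = 1894.9 / 9 = 210.5444
Step 4: Standard deviation = sqrt(210.5444) = 14.5101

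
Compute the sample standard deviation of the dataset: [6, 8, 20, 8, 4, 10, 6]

5.2735

Step 1: Compute the mean: 8.8571
Step 2: Sum of squared deviations from the mean: 166.8571
Step 3: Sample variance = 166.8571 / 6 = 27.8095
Step 4: Standard deviation = sqrt(27.8095) = 5.2735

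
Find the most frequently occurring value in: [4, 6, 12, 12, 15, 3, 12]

12

Step 1: Count the frequency of each value:
  3: appears 1 time(s)
  4: appears 1 time(s)
  6: appears 1 time(s)
  12: appears 3 time(s)
  15: appears 1 time(s)
Step 2: The value 12 appears most frequently (3 times).
Step 3: Mode = 12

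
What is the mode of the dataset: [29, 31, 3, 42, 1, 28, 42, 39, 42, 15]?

42

Step 1: Count the frequency of each value:
  1: appears 1 time(s)
  3: appears 1 time(s)
  15: appears 1 time(s)
  28: appears 1 time(s)
  29: appears 1 time(s)
  31: appears 1 time(s)
  39: appears 1 time(s)
  42: appears 3 time(s)
Step 2: The value 42 appears most frequently (3 times).
Step 3: Mode = 42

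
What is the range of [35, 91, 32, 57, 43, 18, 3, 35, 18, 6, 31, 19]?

88

Step 1: Identify the maximum value: max = 91
Step 2: Identify the minimum value: min = 3
Step 3: Range = max - min = 91 - 3 = 88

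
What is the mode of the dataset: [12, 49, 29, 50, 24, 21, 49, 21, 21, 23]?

21

Step 1: Count the frequency of each value:
  12: appears 1 time(s)
  21: appears 3 time(s)
  23: appears 1 time(s)
  24: appears 1 time(s)
  29: appears 1 time(s)
  49: appears 2 time(s)
  50: appears 1 time(s)
Step 2: The value 21 appears most frequently (3 times).
Step 3: Mode = 21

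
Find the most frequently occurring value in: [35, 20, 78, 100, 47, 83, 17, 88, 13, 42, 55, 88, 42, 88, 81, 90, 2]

88

Step 1: Count the frequency of each value:
  2: appears 1 time(s)
  13: appears 1 time(s)
  17: appears 1 time(s)
  20: appears 1 time(s)
  35: appears 1 time(s)
  42: appears 2 time(s)
  47: appears 1 time(s)
  55: appears 1 time(s)
  78: appears 1 time(s)
  81: appears 1 time(s)
  83: appears 1 time(s)
  88: appears 3 time(s)
  90: appears 1 time(s)
  100: appears 1 time(s)
Step 2: The value 88 appears most frequently (3 times).
Step 3: Mode = 88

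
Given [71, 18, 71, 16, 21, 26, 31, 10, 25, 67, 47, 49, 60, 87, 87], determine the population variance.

661.9289

Step 1: Compute the mean: (71 + 18 + 71 + 16 + 21 + 26 + 31 + 10 + 25 + 67 + 47 + 49 + 60 + 87 + 87) / 15 = 45.7333
Step 2: Compute squared deviations from the mean:
  (71 - 45.7333)^2 = 638.4044
  (18 - 45.7333)^2 = 769.1378
  (71 - 45.7333)^2 = 638.4044
  (16 - 45.7333)^2 = 884.0711
  (21 - 45.7333)^2 = 611.7378
  (26 - 45.7333)^2 = 389.4044
  (31 - 45.7333)^2 = 217.0711
  (10 - 45.7333)^2 = 1276.8711
  (25 - 45.7333)^2 = 429.8711
  (67 - 45.7333)^2 = 452.2711
  (47 - 45.7333)^2 = 1.6044
  (49 - 45.7333)^2 = 10.6711
  (60 - 45.7333)^2 = 203.5378
  (87 - 45.7333)^2 = 1702.9378
  (87 - 45.7333)^2 = 1702.9378
Step 3: Sum of squared deviations = 9928.9333
Step 4: Population variance = 9928.9333 / 15 = 661.9289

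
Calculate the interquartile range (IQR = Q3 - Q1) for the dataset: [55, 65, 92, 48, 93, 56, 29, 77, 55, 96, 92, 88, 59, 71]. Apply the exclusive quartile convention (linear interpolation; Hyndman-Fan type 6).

37

Step 1: Sort the data: [29, 48, 55, 55, 56, 59, 65, 71, 77, 88, 92, 92, 93, 96]
Step 2: n = 14
Step 3: Using the exclusive quartile method:
  Q1 = 55
  Q2 (median) = 68
  Q3 = 92
  IQR = Q3 - Q1 = 92 - 55 = 37
Step 4: IQR = 37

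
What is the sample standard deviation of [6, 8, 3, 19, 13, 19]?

6.7725

Step 1: Compute the mean: 11.3333
Step 2: Sum of squared deviations from the mean: 229.3333
Step 3: Sample variance = 229.3333 / 5 = 45.8667
Step 4: Standard deviation = sqrt(45.8667) = 6.7725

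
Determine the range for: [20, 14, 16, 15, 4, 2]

18

Step 1: Identify the maximum value: max = 20
Step 2: Identify the minimum value: min = 2
Step 3: Range = max - min = 20 - 2 = 18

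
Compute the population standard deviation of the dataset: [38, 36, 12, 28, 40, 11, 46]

12.7887

Step 1: Compute the mean: 30.1429
Step 2: Sum of squared deviations from the mean: 1144.8571
Step 3: Population variance = 1144.8571 / 7 = 163.551
Step 4: Standard deviation = sqrt(163.551) = 12.7887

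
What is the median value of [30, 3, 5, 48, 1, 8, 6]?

6

Step 1: Sort the data in ascending order: [1, 3, 5, 6, 8, 30, 48]
Step 2: The number of values is n = 7.
Step 3: Since n is odd, the median is the middle value at position 4: 6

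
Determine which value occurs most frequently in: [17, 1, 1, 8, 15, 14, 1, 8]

1

Step 1: Count the frequency of each value:
  1: appears 3 time(s)
  8: appears 2 time(s)
  14: appears 1 time(s)
  15: appears 1 time(s)
  17: appears 1 time(s)
Step 2: The value 1 appears most frequently (3 times).
Step 3: Mode = 1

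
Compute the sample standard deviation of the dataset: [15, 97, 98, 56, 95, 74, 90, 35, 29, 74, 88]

29.9803

Step 1: Compute the mean: 68.2727
Step 2: Sum of squared deviations from the mean: 8988.1818
Step 3: Sample variance = 8988.1818 / 10 = 898.8182
Step 4: Standard deviation = sqrt(898.8182) = 29.9803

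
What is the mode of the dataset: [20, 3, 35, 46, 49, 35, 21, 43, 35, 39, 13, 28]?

35

Step 1: Count the frequency of each value:
  3: appears 1 time(s)
  13: appears 1 time(s)
  20: appears 1 time(s)
  21: appears 1 time(s)
  28: appears 1 time(s)
  35: appears 3 time(s)
  39: appears 1 time(s)
  43: appears 1 time(s)
  46: appears 1 time(s)
  49: appears 1 time(s)
Step 2: The value 35 appears most frequently (3 times).
Step 3: Mode = 35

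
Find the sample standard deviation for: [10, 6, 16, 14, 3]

5.4037

Step 1: Compute the mean: 9.8
Step 2: Sum of squared deviations from the mean: 116.8
Step 3: Sample variance = 116.8 / 4 = 29.2
Step 4: Standard deviation = sqrt(29.2) = 5.4037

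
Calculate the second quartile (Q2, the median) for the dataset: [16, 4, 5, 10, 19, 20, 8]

10

Step 1: Sort the data: [4, 5, 8, 10, 16, 19, 20]
Step 2: n = 7
Step 3: Q2 is the median. Since n is odd, it is the middle value at position 4: 10
Step 4: Q2 = 10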